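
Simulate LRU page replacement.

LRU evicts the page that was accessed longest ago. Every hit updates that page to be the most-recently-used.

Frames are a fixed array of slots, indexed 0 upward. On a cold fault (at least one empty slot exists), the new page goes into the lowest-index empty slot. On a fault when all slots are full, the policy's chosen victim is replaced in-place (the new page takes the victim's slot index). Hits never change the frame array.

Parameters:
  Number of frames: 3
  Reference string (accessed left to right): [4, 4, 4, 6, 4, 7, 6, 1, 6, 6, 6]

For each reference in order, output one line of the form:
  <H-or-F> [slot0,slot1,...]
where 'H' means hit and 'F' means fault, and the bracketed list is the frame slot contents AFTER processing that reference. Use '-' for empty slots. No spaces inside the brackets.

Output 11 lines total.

F [4,-,-]
H [4,-,-]
H [4,-,-]
F [4,6,-]
H [4,6,-]
F [4,6,7]
H [4,6,7]
F [1,6,7]
H [1,6,7]
H [1,6,7]
H [1,6,7]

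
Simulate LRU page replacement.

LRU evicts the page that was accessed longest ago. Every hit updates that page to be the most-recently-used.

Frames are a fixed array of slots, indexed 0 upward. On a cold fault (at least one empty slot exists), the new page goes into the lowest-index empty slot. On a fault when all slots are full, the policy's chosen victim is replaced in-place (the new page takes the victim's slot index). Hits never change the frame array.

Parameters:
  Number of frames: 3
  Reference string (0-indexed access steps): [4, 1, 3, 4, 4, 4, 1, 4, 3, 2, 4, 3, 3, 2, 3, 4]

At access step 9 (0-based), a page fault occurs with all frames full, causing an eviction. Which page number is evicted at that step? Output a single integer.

Step 0: ref 4 -> FAULT, frames=[4,-,-]
Step 1: ref 1 -> FAULT, frames=[4,1,-]
Step 2: ref 3 -> FAULT, frames=[4,1,3]
Step 3: ref 4 -> HIT, frames=[4,1,3]
Step 4: ref 4 -> HIT, frames=[4,1,3]
Step 5: ref 4 -> HIT, frames=[4,1,3]
Step 6: ref 1 -> HIT, frames=[4,1,3]
Step 7: ref 4 -> HIT, frames=[4,1,3]
Step 8: ref 3 -> HIT, frames=[4,1,3]
Step 9: ref 2 -> FAULT, evict 1, frames=[4,2,3]
At step 9: evicted page 1

Answer: 1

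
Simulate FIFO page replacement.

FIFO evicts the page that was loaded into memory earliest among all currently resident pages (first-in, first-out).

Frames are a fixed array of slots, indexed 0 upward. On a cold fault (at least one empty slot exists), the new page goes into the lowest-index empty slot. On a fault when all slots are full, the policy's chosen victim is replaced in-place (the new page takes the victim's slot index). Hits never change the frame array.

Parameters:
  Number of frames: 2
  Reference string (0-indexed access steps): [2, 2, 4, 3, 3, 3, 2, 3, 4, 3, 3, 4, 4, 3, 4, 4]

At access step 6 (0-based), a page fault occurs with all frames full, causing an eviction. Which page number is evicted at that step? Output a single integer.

Step 0: ref 2 -> FAULT, frames=[2,-]
Step 1: ref 2 -> HIT, frames=[2,-]
Step 2: ref 4 -> FAULT, frames=[2,4]
Step 3: ref 3 -> FAULT, evict 2, frames=[3,4]
Step 4: ref 3 -> HIT, frames=[3,4]
Step 5: ref 3 -> HIT, frames=[3,4]
Step 6: ref 2 -> FAULT, evict 4, frames=[3,2]
At step 6: evicted page 4

Answer: 4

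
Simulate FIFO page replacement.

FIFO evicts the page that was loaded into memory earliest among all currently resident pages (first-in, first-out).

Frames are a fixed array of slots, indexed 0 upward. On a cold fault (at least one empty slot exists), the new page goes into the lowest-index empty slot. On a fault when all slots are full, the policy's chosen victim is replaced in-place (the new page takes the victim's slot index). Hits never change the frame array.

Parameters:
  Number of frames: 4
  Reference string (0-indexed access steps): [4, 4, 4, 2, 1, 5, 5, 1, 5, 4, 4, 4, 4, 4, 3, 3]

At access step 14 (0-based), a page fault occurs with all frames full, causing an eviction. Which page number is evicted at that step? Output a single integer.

Answer: 4

Derivation:
Step 0: ref 4 -> FAULT, frames=[4,-,-,-]
Step 1: ref 4 -> HIT, frames=[4,-,-,-]
Step 2: ref 4 -> HIT, frames=[4,-,-,-]
Step 3: ref 2 -> FAULT, frames=[4,2,-,-]
Step 4: ref 1 -> FAULT, frames=[4,2,1,-]
Step 5: ref 5 -> FAULT, frames=[4,2,1,5]
Step 6: ref 5 -> HIT, frames=[4,2,1,5]
Step 7: ref 1 -> HIT, frames=[4,2,1,5]
Step 8: ref 5 -> HIT, frames=[4,2,1,5]
Step 9: ref 4 -> HIT, frames=[4,2,1,5]
Step 10: ref 4 -> HIT, frames=[4,2,1,5]
Step 11: ref 4 -> HIT, frames=[4,2,1,5]
Step 12: ref 4 -> HIT, frames=[4,2,1,5]
Step 13: ref 4 -> HIT, frames=[4,2,1,5]
Step 14: ref 3 -> FAULT, evict 4, frames=[3,2,1,5]
At step 14: evicted page 4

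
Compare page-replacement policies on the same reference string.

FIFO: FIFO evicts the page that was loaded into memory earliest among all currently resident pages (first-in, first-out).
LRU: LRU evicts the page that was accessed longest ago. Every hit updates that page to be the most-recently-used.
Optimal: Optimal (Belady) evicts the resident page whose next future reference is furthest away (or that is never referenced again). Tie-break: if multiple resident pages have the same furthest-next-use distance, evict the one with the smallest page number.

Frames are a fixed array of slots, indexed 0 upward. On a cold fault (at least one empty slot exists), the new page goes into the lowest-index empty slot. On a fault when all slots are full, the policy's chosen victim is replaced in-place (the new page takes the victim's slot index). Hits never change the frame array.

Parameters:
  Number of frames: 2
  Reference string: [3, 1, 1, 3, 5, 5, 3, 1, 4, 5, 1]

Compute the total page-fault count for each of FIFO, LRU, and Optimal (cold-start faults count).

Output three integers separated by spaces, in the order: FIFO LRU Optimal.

Answer: 8 7 6

Derivation:
--- FIFO ---
  step 0: ref 3 -> FAULT, frames=[3,-] (faults so far: 1)
  step 1: ref 1 -> FAULT, frames=[3,1] (faults so far: 2)
  step 2: ref 1 -> HIT, frames=[3,1] (faults so far: 2)
  step 3: ref 3 -> HIT, frames=[3,1] (faults so far: 2)
  step 4: ref 5 -> FAULT, evict 3, frames=[5,1] (faults so far: 3)
  step 5: ref 5 -> HIT, frames=[5,1] (faults so far: 3)
  step 6: ref 3 -> FAULT, evict 1, frames=[5,3] (faults so far: 4)
  step 7: ref 1 -> FAULT, evict 5, frames=[1,3] (faults so far: 5)
  step 8: ref 4 -> FAULT, evict 3, frames=[1,4] (faults so far: 6)
  step 9: ref 5 -> FAULT, evict 1, frames=[5,4] (faults so far: 7)
  step 10: ref 1 -> FAULT, evict 4, frames=[5,1] (faults so far: 8)
  FIFO total faults: 8
--- LRU ---
  step 0: ref 3 -> FAULT, frames=[3,-] (faults so far: 1)
  step 1: ref 1 -> FAULT, frames=[3,1] (faults so far: 2)
  step 2: ref 1 -> HIT, frames=[3,1] (faults so far: 2)
  step 3: ref 3 -> HIT, frames=[3,1] (faults so far: 2)
  step 4: ref 5 -> FAULT, evict 1, frames=[3,5] (faults so far: 3)
  step 5: ref 5 -> HIT, frames=[3,5] (faults so far: 3)
  step 6: ref 3 -> HIT, frames=[3,5] (faults so far: 3)
  step 7: ref 1 -> FAULT, evict 5, frames=[3,1] (faults so far: 4)
  step 8: ref 4 -> FAULT, evict 3, frames=[4,1] (faults so far: 5)
  step 9: ref 5 -> FAULT, evict 1, frames=[4,5] (faults so far: 6)
  step 10: ref 1 -> FAULT, evict 4, frames=[1,5] (faults so far: 7)
  LRU total faults: 7
--- Optimal ---
  step 0: ref 3 -> FAULT, frames=[3,-] (faults so far: 1)
  step 1: ref 1 -> FAULT, frames=[3,1] (faults so far: 2)
  step 2: ref 1 -> HIT, frames=[3,1] (faults so far: 2)
  step 3: ref 3 -> HIT, frames=[3,1] (faults so far: 2)
  step 4: ref 5 -> FAULT, evict 1, frames=[3,5] (faults so far: 3)
  step 5: ref 5 -> HIT, frames=[3,5] (faults so far: 3)
  step 6: ref 3 -> HIT, frames=[3,5] (faults so far: 3)
  step 7: ref 1 -> FAULT, evict 3, frames=[1,5] (faults so far: 4)
  step 8: ref 4 -> FAULT, evict 1, frames=[4,5] (faults so far: 5)
  step 9: ref 5 -> HIT, frames=[4,5] (faults so far: 5)
  step 10: ref 1 -> FAULT, evict 4, frames=[1,5] (faults so far: 6)
  Optimal total faults: 6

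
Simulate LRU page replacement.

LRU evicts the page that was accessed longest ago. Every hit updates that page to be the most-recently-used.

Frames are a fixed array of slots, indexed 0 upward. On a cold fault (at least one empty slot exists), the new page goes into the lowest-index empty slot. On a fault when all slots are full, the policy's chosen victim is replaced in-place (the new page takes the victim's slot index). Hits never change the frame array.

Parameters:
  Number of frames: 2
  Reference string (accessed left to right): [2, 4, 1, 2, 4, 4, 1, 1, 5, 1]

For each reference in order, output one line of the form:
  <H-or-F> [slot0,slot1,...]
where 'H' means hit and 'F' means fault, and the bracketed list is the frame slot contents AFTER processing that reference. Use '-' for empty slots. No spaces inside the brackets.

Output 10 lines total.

F [2,-]
F [2,4]
F [1,4]
F [1,2]
F [4,2]
H [4,2]
F [4,1]
H [4,1]
F [5,1]
H [5,1]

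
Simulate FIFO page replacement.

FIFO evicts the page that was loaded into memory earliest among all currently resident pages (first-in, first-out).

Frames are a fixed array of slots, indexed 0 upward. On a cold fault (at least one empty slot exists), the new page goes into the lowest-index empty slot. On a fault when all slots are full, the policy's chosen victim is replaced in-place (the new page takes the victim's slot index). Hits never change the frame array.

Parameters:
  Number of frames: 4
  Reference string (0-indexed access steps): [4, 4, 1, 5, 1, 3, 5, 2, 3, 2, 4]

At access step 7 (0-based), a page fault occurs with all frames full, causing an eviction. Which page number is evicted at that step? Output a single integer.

Answer: 4

Derivation:
Step 0: ref 4 -> FAULT, frames=[4,-,-,-]
Step 1: ref 4 -> HIT, frames=[4,-,-,-]
Step 2: ref 1 -> FAULT, frames=[4,1,-,-]
Step 3: ref 5 -> FAULT, frames=[4,1,5,-]
Step 4: ref 1 -> HIT, frames=[4,1,5,-]
Step 5: ref 3 -> FAULT, frames=[4,1,5,3]
Step 6: ref 5 -> HIT, frames=[4,1,5,3]
Step 7: ref 2 -> FAULT, evict 4, frames=[2,1,5,3]
At step 7: evicted page 4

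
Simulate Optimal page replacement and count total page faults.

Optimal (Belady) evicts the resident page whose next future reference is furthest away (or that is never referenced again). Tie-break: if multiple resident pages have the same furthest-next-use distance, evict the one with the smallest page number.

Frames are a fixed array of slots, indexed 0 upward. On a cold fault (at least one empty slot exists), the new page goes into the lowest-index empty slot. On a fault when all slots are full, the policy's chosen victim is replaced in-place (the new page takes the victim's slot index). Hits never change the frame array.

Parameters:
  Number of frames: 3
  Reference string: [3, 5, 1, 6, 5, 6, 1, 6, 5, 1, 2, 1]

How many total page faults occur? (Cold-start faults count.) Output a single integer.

Step 0: ref 3 → FAULT, frames=[3,-,-]
Step 1: ref 5 → FAULT, frames=[3,5,-]
Step 2: ref 1 → FAULT, frames=[3,5,1]
Step 3: ref 6 → FAULT (evict 3), frames=[6,5,1]
Step 4: ref 5 → HIT, frames=[6,5,1]
Step 5: ref 6 → HIT, frames=[6,5,1]
Step 6: ref 1 → HIT, frames=[6,5,1]
Step 7: ref 6 → HIT, frames=[6,5,1]
Step 8: ref 5 → HIT, frames=[6,5,1]
Step 9: ref 1 → HIT, frames=[6,5,1]
Step 10: ref 2 → FAULT (evict 5), frames=[6,2,1]
Step 11: ref 1 → HIT, frames=[6,2,1]
Total faults: 5

Answer: 5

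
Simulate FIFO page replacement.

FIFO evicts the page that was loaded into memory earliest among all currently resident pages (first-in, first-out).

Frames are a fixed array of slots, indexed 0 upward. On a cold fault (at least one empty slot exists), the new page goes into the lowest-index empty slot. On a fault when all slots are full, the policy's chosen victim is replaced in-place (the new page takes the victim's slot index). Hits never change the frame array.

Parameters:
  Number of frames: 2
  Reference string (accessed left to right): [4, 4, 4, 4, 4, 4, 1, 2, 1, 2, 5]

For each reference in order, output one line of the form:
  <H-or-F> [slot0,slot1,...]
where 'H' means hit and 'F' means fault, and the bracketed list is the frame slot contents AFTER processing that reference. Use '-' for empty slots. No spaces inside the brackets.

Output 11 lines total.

F [4,-]
H [4,-]
H [4,-]
H [4,-]
H [4,-]
H [4,-]
F [4,1]
F [2,1]
H [2,1]
H [2,1]
F [2,5]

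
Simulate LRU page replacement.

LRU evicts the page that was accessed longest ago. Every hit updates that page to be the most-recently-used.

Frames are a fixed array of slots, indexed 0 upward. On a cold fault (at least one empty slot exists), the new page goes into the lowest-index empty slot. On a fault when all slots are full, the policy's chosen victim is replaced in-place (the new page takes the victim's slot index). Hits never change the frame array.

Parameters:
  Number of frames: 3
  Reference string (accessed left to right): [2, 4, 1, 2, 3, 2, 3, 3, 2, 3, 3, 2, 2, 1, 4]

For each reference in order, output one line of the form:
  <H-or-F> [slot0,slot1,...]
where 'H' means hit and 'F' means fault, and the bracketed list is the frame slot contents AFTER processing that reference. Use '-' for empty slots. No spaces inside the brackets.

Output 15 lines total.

F [2,-,-]
F [2,4,-]
F [2,4,1]
H [2,4,1]
F [2,3,1]
H [2,3,1]
H [2,3,1]
H [2,3,1]
H [2,3,1]
H [2,3,1]
H [2,3,1]
H [2,3,1]
H [2,3,1]
H [2,3,1]
F [2,4,1]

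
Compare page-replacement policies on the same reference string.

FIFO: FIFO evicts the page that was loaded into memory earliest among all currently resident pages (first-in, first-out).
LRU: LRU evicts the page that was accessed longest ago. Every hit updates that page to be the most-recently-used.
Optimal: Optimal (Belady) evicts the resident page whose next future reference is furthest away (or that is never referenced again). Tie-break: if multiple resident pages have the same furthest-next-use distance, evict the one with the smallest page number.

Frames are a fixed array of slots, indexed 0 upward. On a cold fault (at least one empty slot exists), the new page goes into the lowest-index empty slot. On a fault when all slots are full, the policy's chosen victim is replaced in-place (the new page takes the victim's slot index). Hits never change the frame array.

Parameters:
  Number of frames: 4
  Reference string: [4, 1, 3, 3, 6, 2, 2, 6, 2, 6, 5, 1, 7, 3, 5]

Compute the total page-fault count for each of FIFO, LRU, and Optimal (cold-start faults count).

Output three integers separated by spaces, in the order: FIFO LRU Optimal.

Answer: 9 9 7

Derivation:
--- FIFO ---
  step 0: ref 4 -> FAULT, frames=[4,-,-,-] (faults so far: 1)
  step 1: ref 1 -> FAULT, frames=[4,1,-,-] (faults so far: 2)
  step 2: ref 3 -> FAULT, frames=[4,1,3,-] (faults so far: 3)
  step 3: ref 3 -> HIT, frames=[4,1,3,-] (faults so far: 3)
  step 4: ref 6 -> FAULT, frames=[4,1,3,6] (faults so far: 4)
  step 5: ref 2 -> FAULT, evict 4, frames=[2,1,3,6] (faults so far: 5)
  step 6: ref 2 -> HIT, frames=[2,1,3,6] (faults so far: 5)
  step 7: ref 6 -> HIT, frames=[2,1,3,6] (faults so far: 5)
  step 8: ref 2 -> HIT, frames=[2,1,3,6] (faults so far: 5)
  step 9: ref 6 -> HIT, frames=[2,1,3,6] (faults so far: 5)
  step 10: ref 5 -> FAULT, evict 1, frames=[2,5,3,6] (faults so far: 6)
  step 11: ref 1 -> FAULT, evict 3, frames=[2,5,1,6] (faults so far: 7)
  step 12: ref 7 -> FAULT, evict 6, frames=[2,5,1,7] (faults so far: 8)
  step 13: ref 3 -> FAULT, evict 2, frames=[3,5,1,7] (faults so far: 9)
  step 14: ref 5 -> HIT, frames=[3,5,1,7] (faults so far: 9)
  FIFO total faults: 9
--- LRU ---
  step 0: ref 4 -> FAULT, frames=[4,-,-,-] (faults so far: 1)
  step 1: ref 1 -> FAULT, frames=[4,1,-,-] (faults so far: 2)
  step 2: ref 3 -> FAULT, frames=[4,1,3,-] (faults so far: 3)
  step 3: ref 3 -> HIT, frames=[4,1,3,-] (faults so far: 3)
  step 4: ref 6 -> FAULT, frames=[4,1,3,6] (faults so far: 4)
  step 5: ref 2 -> FAULT, evict 4, frames=[2,1,3,6] (faults so far: 5)
  step 6: ref 2 -> HIT, frames=[2,1,3,6] (faults so far: 5)
  step 7: ref 6 -> HIT, frames=[2,1,3,6] (faults so far: 5)
  step 8: ref 2 -> HIT, frames=[2,1,3,6] (faults so far: 5)
  step 9: ref 6 -> HIT, frames=[2,1,3,6] (faults so far: 5)
  step 10: ref 5 -> FAULT, evict 1, frames=[2,5,3,6] (faults so far: 6)
  step 11: ref 1 -> FAULT, evict 3, frames=[2,5,1,6] (faults so far: 7)
  step 12: ref 7 -> FAULT, evict 2, frames=[7,5,1,6] (faults so far: 8)
  step 13: ref 3 -> FAULT, evict 6, frames=[7,5,1,3] (faults so far: 9)
  step 14: ref 5 -> HIT, frames=[7,5,1,3] (faults so far: 9)
  LRU total faults: 9
--- Optimal ---
  step 0: ref 4 -> FAULT, frames=[4,-,-,-] (faults so far: 1)
  step 1: ref 1 -> FAULT, frames=[4,1,-,-] (faults so far: 2)
  step 2: ref 3 -> FAULT, frames=[4,1,3,-] (faults so far: 3)
  step 3: ref 3 -> HIT, frames=[4,1,3,-] (faults so far: 3)
  step 4: ref 6 -> FAULT, frames=[4,1,3,6] (faults so far: 4)
  step 5: ref 2 -> FAULT, evict 4, frames=[2,1,3,6] (faults so far: 5)
  step 6: ref 2 -> HIT, frames=[2,1,3,6] (faults so far: 5)
  step 7: ref 6 -> HIT, frames=[2,1,3,6] (faults so far: 5)
  step 8: ref 2 -> HIT, frames=[2,1,3,6] (faults so far: 5)
  step 9: ref 6 -> HIT, frames=[2,1,3,6] (faults so far: 5)
  step 10: ref 5 -> FAULT, evict 2, frames=[5,1,3,6] (faults so far: 6)
  step 11: ref 1 -> HIT, frames=[5,1,3,6] (faults so far: 6)
  step 12: ref 7 -> FAULT, evict 1, frames=[5,7,3,6] (faults so far: 7)
  step 13: ref 3 -> HIT, frames=[5,7,3,6] (faults so far: 7)
  step 14: ref 5 -> HIT, frames=[5,7,3,6] (faults so far: 7)
  Optimal total faults: 7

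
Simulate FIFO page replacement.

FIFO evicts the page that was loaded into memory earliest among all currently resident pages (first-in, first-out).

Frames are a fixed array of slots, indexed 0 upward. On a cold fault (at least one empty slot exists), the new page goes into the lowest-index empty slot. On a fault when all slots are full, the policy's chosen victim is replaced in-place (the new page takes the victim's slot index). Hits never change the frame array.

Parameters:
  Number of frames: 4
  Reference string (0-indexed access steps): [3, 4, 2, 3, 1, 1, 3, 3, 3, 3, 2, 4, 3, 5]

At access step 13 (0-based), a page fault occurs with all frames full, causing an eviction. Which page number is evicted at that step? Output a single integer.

Answer: 3

Derivation:
Step 0: ref 3 -> FAULT, frames=[3,-,-,-]
Step 1: ref 4 -> FAULT, frames=[3,4,-,-]
Step 2: ref 2 -> FAULT, frames=[3,4,2,-]
Step 3: ref 3 -> HIT, frames=[3,4,2,-]
Step 4: ref 1 -> FAULT, frames=[3,4,2,1]
Step 5: ref 1 -> HIT, frames=[3,4,2,1]
Step 6: ref 3 -> HIT, frames=[3,4,2,1]
Step 7: ref 3 -> HIT, frames=[3,4,2,1]
Step 8: ref 3 -> HIT, frames=[3,4,2,1]
Step 9: ref 3 -> HIT, frames=[3,4,2,1]
Step 10: ref 2 -> HIT, frames=[3,4,2,1]
Step 11: ref 4 -> HIT, frames=[3,4,2,1]
Step 12: ref 3 -> HIT, frames=[3,4,2,1]
Step 13: ref 5 -> FAULT, evict 3, frames=[5,4,2,1]
At step 13: evicted page 3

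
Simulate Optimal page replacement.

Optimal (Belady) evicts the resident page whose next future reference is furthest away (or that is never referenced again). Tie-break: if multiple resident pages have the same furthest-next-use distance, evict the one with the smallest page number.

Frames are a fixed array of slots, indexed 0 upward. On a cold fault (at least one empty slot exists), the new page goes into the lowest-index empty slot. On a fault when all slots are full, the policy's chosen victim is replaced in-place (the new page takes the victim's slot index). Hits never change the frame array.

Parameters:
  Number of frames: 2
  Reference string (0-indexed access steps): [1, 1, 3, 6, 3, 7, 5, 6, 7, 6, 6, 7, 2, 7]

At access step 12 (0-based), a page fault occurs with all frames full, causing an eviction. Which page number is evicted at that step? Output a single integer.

Answer: 6

Derivation:
Step 0: ref 1 -> FAULT, frames=[1,-]
Step 1: ref 1 -> HIT, frames=[1,-]
Step 2: ref 3 -> FAULT, frames=[1,3]
Step 3: ref 6 -> FAULT, evict 1, frames=[6,3]
Step 4: ref 3 -> HIT, frames=[6,3]
Step 5: ref 7 -> FAULT, evict 3, frames=[6,7]
Step 6: ref 5 -> FAULT, evict 7, frames=[6,5]
Step 7: ref 6 -> HIT, frames=[6,5]
Step 8: ref 7 -> FAULT, evict 5, frames=[6,7]
Step 9: ref 6 -> HIT, frames=[6,7]
Step 10: ref 6 -> HIT, frames=[6,7]
Step 11: ref 7 -> HIT, frames=[6,7]
Step 12: ref 2 -> FAULT, evict 6, frames=[2,7]
At step 12: evicted page 6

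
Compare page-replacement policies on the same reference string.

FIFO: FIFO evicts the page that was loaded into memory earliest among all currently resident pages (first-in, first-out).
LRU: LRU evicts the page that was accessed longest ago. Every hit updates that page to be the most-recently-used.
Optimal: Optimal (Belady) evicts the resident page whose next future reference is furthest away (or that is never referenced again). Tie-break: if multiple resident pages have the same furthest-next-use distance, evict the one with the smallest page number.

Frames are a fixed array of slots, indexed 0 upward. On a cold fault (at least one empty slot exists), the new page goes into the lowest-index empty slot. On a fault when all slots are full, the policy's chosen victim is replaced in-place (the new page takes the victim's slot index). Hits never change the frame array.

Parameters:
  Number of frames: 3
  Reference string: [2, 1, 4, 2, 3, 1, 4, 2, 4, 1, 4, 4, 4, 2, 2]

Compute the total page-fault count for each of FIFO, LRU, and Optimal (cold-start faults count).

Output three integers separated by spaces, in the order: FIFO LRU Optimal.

--- FIFO ---
  step 0: ref 2 -> FAULT, frames=[2,-,-] (faults so far: 1)
  step 1: ref 1 -> FAULT, frames=[2,1,-] (faults so far: 2)
  step 2: ref 4 -> FAULT, frames=[2,1,4] (faults so far: 3)
  step 3: ref 2 -> HIT, frames=[2,1,4] (faults so far: 3)
  step 4: ref 3 -> FAULT, evict 2, frames=[3,1,4] (faults so far: 4)
  step 5: ref 1 -> HIT, frames=[3,1,4] (faults so far: 4)
  step 6: ref 4 -> HIT, frames=[3,1,4] (faults so far: 4)
  step 7: ref 2 -> FAULT, evict 1, frames=[3,2,4] (faults so far: 5)
  step 8: ref 4 -> HIT, frames=[3,2,4] (faults so far: 5)
  step 9: ref 1 -> FAULT, evict 4, frames=[3,2,1] (faults so far: 6)
  step 10: ref 4 -> FAULT, evict 3, frames=[4,2,1] (faults so far: 7)
  step 11: ref 4 -> HIT, frames=[4,2,1] (faults so far: 7)
  step 12: ref 4 -> HIT, frames=[4,2,1] (faults so far: 7)
  step 13: ref 2 -> HIT, frames=[4,2,1] (faults so far: 7)
  step 14: ref 2 -> HIT, frames=[4,2,1] (faults so far: 7)
  FIFO total faults: 7
--- LRU ---
  step 0: ref 2 -> FAULT, frames=[2,-,-] (faults so far: 1)
  step 1: ref 1 -> FAULT, frames=[2,1,-] (faults so far: 2)
  step 2: ref 4 -> FAULT, frames=[2,1,4] (faults so far: 3)
  step 3: ref 2 -> HIT, frames=[2,1,4] (faults so far: 3)
  step 4: ref 3 -> FAULT, evict 1, frames=[2,3,4] (faults so far: 4)
  step 5: ref 1 -> FAULT, evict 4, frames=[2,3,1] (faults so far: 5)
  step 6: ref 4 -> FAULT, evict 2, frames=[4,3,1] (faults so far: 6)
  step 7: ref 2 -> FAULT, evict 3, frames=[4,2,1] (faults so far: 7)
  step 8: ref 4 -> HIT, frames=[4,2,1] (faults so far: 7)
  step 9: ref 1 -> HIT, frames=[4,2,1] (faults so far: 7)
  step 10: ref 4 -> HIT, frames=[4,2,1] (faults so far: 7)
  step 11: ref 4 -> HIT, frames=[4,2,1] (faults so far: 7)
  step 12: ref 4 -> HIT, frames=[4,2,1] (faults so far: 7)
  step 13: ref 2 -> HIT, frames=[4,2,1] (faults so far: 7)
  step 14: ref 2 -> HIT, frames=[4,2,1] (faults so far: 7)
  LRU total faults: 7
--- Optimal ---
  step 0: ref 2 -> FAULT, frames=[2,-,-] (faults so far: 1)
  step 1: ref 1 -> FAULT, frames=[2,1,-] (faults so far: 2)
  step 2: ref 4 -> FAULT, frames=[2,1,4] (faults so far: 3)
  step 3: ref 2 -> HIT, frames=[2,1,4] (faults so far: 3)
  step 4: ref 3 -> FAULT, evict 2, frames=[3,1,4] (faults so far: 4)
  step 5: ref 1 -> HIT, frames=[3,1,4] (faults so far: 4)
  step 6: ref 4 -> HIT, frames=[3,1,4] (faults so far: 4)
  step 7: ref 2 -> FAULT, evict 3, frames=[2,1,4] (faults so far: 5)
  step 8: ref 4 -> HIT, frames=[2,1,4] (faults so far: 5)
  step 9: ref 1 -> HIT, frames=[2,1,4] (faults so far: 5)
  step 10: ref 4 -> HIT, frames=[2,1,4] (faults so far: 5)
  step 11: ref 4 -> HIT, frames=[2,1,4] (faults so far: 5)
  step 12: ref 4 -> HIT, frames=[2,1,4] (faults so far: 5)
  step 13: ref 2 -> HIT, frames=[2,1,4] (faults so far: 5)
  step 14: ref 2 -> HIT, frames=[2,1,4] (faults so far: 5)
  Optimal total faults: 5

Answer: 7 7 5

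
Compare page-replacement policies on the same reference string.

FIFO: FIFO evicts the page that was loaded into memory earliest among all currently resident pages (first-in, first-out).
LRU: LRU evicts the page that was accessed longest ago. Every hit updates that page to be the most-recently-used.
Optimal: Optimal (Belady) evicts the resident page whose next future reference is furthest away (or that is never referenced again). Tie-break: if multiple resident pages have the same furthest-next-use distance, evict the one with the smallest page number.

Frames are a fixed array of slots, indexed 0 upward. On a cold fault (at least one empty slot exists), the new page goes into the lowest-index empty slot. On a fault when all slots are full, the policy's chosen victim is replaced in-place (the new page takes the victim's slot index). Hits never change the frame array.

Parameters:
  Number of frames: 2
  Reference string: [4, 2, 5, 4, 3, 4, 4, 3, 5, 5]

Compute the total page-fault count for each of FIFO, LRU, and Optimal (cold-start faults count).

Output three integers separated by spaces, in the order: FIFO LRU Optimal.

--- FIFO ---
  step 0: ref 4 -> FAULT, frames=[4,-] (faults so far: 1)
  step 1: ref 2 -> FAULT, frames=[4,2] (faults so far: 2)
  step 2: ref 5 -> FAULT, evict 4, frames=[5,2] (faults so far: 3)
  step 3: ref 4 -> FAULT, evict 2, frames=[5,4] (faults so far: 4)
  step 4: ref 3 -> FAULT, evict 5, frames=[3,4] (faults so far: 5)
  step 5: ref 4 -> HIT, frames=[3,4] (faults so far: 5)
  step 6: ref 4 -> HIT, frames=[3,4] (faults so far: 5)
  step 7: ref 3 -> HIT, frames=[3,4] (faults so far: 5)
  step 8: ref 5 -> FAULT, evict 4, frames=[3,5] (faults so far: 6)
  step 9: ref 5 -> HIT, frames=[3,5] (faults so far: 6)
  FIFO total faults: 6
--- LRU ---
  step 0: ref 4 -> FAULT, frames=[4,-] (faults so far: 1)
  step 1: ref 2 -> FAULT, frames=[4,2] (faults so far: 2)
  step 2: ref 5 -> FAULT, evict 4, frames=[5,2] (faults so far: 3)
  step 3: ref 4 -> FAULT, evict 2, frames=[5,4] (faults so far: 4)
  step 4: ref 3 -> FAULT, evict 5, frames=[3,4] (faults so far: 5)
  step 5: ref 4 -> HIT, frames=[3,4] (faults so far: 5)
  step 6: ref 4 -> HIT, frames=[3,4] (faults so far: 5)
  step 7: ref 3 -> HIT, frames=[3,4] (faults so far: 5)
  step 8: ref 5 -> FAULT, evict 4, frames=[3,5] (faults so far: 6)
  step 9: ref 5 -> HIT, frames=[3,5] (faults so far: 6)
  LRU total faults: 6
--- Optimal ---
  step 0: ref 4 -> FAULT, frames=[4,-] (faults so far: 1)
  step 1: ref 2 -> FAULT, frames=[4,2] (faults so far: 2)
  step 2: ref 5 -> FAULT, evict 2, frames=[4,5] (faults so far: 3)
  step 3: ref 4 -> HIT, frames=[4,5] (faults so far: 3)
  step 4: ref 3 -> FAULT, evict 5, frames=[4,3] (faults so far: 4)
  step 5: ref 4 -> HIT, frames=[4,3] (faults so far: 4)
  step 6: ref 4 -> HIT, frames=[4,3] (faults so far: 4)
  step 7: ref 3 -> HIT, frames=[4,3] (faults so far: 4)
  step 8: ref 5 -> FAULT, evict 3, frames=[4,5] (faults so far: 5)
  step 9: ref 5 -> HIT, frames=[4,5] (faults so far: 5)
  Optimal total faults: 5

Answer: 6 6 5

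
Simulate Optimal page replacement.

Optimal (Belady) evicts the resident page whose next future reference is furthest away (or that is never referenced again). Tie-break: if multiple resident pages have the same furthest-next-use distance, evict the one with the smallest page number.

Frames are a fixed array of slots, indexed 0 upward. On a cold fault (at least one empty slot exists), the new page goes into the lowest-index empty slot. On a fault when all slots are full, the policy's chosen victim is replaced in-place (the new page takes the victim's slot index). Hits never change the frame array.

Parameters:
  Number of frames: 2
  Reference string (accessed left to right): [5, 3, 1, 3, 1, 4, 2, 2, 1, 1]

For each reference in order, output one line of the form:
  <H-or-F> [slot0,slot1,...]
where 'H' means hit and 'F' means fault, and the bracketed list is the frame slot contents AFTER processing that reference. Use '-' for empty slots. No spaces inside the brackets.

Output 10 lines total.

F [5,-]
F [5,3]
F [1,3]
H [1,3]
H [1,3]
F [1,4]
F [1,2]
H [1,2]
H [1,2]
H [1,2]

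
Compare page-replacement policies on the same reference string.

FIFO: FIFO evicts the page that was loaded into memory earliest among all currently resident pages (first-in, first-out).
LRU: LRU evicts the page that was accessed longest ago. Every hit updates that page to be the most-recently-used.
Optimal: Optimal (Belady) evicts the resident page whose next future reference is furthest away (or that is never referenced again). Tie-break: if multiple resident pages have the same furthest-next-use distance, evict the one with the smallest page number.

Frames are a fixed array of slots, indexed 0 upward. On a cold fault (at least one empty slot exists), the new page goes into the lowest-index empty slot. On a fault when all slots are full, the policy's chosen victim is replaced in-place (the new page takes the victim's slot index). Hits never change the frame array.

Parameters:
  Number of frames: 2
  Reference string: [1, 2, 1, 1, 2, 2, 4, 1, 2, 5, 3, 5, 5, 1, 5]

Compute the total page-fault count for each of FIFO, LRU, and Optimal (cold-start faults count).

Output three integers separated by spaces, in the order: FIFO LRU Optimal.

Answer: 9 8 7

Derivation:
--- FIFO ---
  step 0: ref 1 -> FAULT, frames=[1,-] (faults so far: 1)
  step 1: ref 2 -> FAULT, frames=[1,2] (faults so far: 2)
  step 2: ref 1 -> HIT, frames=[1,2] (faults so far: 2)
  step 3: ref 1 -> HIT, frames=[1,2] (faults so far: 2)
  step 4: ref 2 -> HIT, frames=[1,2] (faults so far: 2)
  step 5: ref 2 -> HIT, frames=[1,2] (faults so far: 2)
  step 6: ref 4 -> FAULT, evict 1, frames=[4,2] (faults so far: 3)
  step 7: ref 1 -> FAULT, evict 2, frames=[4,1] (faults so far: 4)
  step 8: ref 2 -> FAULT, evict 4, frames=[2,1] (faults so far: 5)
  step 9: ref 5 -> FAULT, evict 1, frames=[2,5] (faults so far: 6)
  step 10: ref 3 -> FAULT, evict 2, frames=[3,5] (faults so far: 7)
  step 11: ref 5 -> HIT, frames=[3,5] (faults so far: 7)
  step 12: ref 5 -> HIT, frames=[3,5] (faults so far: 7)
  step 13: ref 1 -> FAULT, evict 5, frames=[3,1] (faults so far: 8)
  step 14: ref 5 -> FAULT, evict 3, frames=[5,1] (faults so far: 9)
  FIFO total faults: 9
--- LRU ---
  step 0: ref 1 -> FAULT, frames=[1,-] (faults so far: 1)
  step 1: ref 2 -> FAULT, frames=[1,2] (faults so far: 2)
  step 2: ref 1 -> HIT, frames=[1,2] (faults so far: 2)
  step 3: ref 1 -> HIT, frames=[1,2] (faults so far: 2)
  step 4: ref 2 -> HIT, frames=[1,2] (faults so far: 2)
  step 5: ref 2 -> HIT, frames=[1,2] (faults so far: 2)
  step 6: ref 4 -> FAULT, evict 1, frames=[4,2] (faults so far: 3)
  step 7: ref 1 -> FAULT, evict 2, frames=[4,1] (faults so far: 4)
  step 8: ref 2 -> FAULT, evict 4, frames=[2,1] (faults so far: 5)
  step 9: ref 5 -> FAULT, evict 1, frames=[2,5] (faults so far: 6)
  step 10: ref 3 -> FAULT, evict 2, frames=[3,5] (faults so far: 7)
  step 11: ref 5 -> HIT, frames=[3,5] (faults so far: 7)
  step 12: ref 5 -> HIT, frames=[3,5] (faults so far: 7)
  step 13: ref 1 -> FAULT, evict 3, frames=[1,5] (faults so far: 8)
  step 14: ref 5 -> HIT, frames=[1,5] (faults so far: 8)
  LRU total faults: 8
--- Optimal ---
  step 0: ref 1 -> FAULT, frames=[1,-] (faults so far: 1)
  step 1: ref 2 -> FAULT, frames=[1,2] (faults so far: 2)
  step 2: ref 1 -> HIT, frames=[1,2] (faults so far: 2)
  step 3: ref 1 -> HIT, frames=[1,2] (faults so far: 2)
  step 4: ref 2 -> HIT, frames=[1,2] (faults so far: 2)
  step 5: ref 2 -> HIT, frames=[1,2] (faults so far: 2)
  step 6: ref 4 -> FAULT, evict 2, frames=[1,4] (faults so far: 3)
  step 7: ref 1 -> HIT, frames=[1,4] (faults so far: 3)
  step 8: ref 2 -> FAULT, evict 4, frames=[1,2] (faults so far: 4)
  step 9: ref 5 -> FAULT, evict 2, frames=[1,5] (faults so far: 5)
  step 10: ref 3 -> FAULT, evict 1, frames=[3,5] (faults so far: 6)
  step 11: ref 5 -> HIT, frames=[3,5] (faults so far: 6)
  step 12: ref 5 -> HIT, frames=[3,5] (faults so far: 6)
  step 13: ref 1 -> FAULT, evict 3, frames=[1,5] (faults so far: 7)
  step 14: ref 5 -> HIT, frames=[1,5] (faults so far: 7)
  Optimal total faults: 7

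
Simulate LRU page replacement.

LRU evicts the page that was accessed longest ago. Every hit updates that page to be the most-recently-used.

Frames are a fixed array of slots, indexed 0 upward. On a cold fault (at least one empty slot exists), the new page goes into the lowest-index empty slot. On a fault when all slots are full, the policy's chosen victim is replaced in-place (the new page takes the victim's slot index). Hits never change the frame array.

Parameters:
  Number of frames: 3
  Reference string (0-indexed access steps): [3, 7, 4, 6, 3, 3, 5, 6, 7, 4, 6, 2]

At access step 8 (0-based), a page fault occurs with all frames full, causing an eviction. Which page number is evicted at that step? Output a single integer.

Answer: 3

Derivation:
Step 0: ref 3 -> FAULT, frames=[3,-,-]
Step 1: ref 7 -> FAULT, frames=[3,7,-]
Step 2: ref 4 -> FAULT, frames=[3,7,4]
Step 3: ref 6 -> FAULT, evict 3, frames=[6,7,4]
Step 4: ref 3 -> FAULT, evict 7, frames=[6,3,4]
Step 5: ref 3 -> HIT, frames=[6,3,4]
Step 6: ref 5 -> FAULT, evict 4, frames=[6,3,5]
Step 7: ref 6 -> HIT, frames=[6,3,5]
Step 8: ref 7 -> FAULT, evict 3, frames=[6,7,5]
At step 8: evicted page 3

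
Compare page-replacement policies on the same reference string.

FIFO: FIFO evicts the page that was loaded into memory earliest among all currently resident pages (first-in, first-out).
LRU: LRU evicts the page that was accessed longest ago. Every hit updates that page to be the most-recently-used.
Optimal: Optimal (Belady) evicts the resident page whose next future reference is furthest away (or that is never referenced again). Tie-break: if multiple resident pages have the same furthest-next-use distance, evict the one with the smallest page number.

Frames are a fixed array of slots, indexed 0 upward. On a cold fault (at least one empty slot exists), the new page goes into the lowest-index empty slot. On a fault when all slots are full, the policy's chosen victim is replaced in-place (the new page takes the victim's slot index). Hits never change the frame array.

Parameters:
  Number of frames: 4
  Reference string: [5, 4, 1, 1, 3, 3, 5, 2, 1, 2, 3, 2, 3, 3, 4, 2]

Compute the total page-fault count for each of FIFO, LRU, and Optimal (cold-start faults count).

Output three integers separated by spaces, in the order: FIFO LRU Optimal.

Answer: 5 6 5

Derivation:
--- FIFO ---
  step 0: ref 5 -> FAULT, frames=[5,-,-,-] (faults so far: 1)
  step 1: ref 4 -> FAULT, frames=[5,4,-,-] (faults so far: 2)
  step 2: ref 1 -> FAULT, frames=[5,4,1,-] (faults so far: 3)
  step 3: ref 1 -> HIT, frames=[5,4,1,-] (faults so far: 3)
  step 4: ref 3 -> FAULT, frames=[5,4,1,3] (faults so far: 4)
  step 5: ref 3 -> HIT, frames=[5,4,1,3] (faults so far: 4)
  step 6: ref 5 -> HIT, frames=[5,4,1,3] (faults so far: 4)
  step 7: ref 2 -> FAULT, evict 5, frames=[2,4,1,3] (faults so far: 5)
  step 8: ref 1 -> HIT, frames=[2,4,1,3] (faults so far: 5)
  step 9: ref 2 -> HIT, frames=[2,4,1,3] (faults so far: 5)
  step 10: ref 3 -> HIT, frames=[2,4,1,3] (faults so far: 5)
  step 11: ref 2 -> HIT, frames=[2,4,1,3] (faults so far: 5)
  step 12: ref 3 -> HIT, frames=[2,4,1,3] (faults so far: 5)
  step 13: ref 3 -> HIT, frames=[2,4,1,3] (faults so far: 5)
  step 14: ref 4 -> HIT, frames=[2,4,1,3] (faults so far: 5)
  step 15: ref 2 -> HIT, frames=[2,4,1,3] (faults so far: 5)
  FIFO total faults: 5
--- LRU ---
  step 0: ref 5 -> FAULT, frames=[5,-,-,-] (faults so far: 1)
  step 1: ref 4 -> FAULT, frames=[5,4,-,-] (faults so far: 2)
  step 2: ref 1 -> FAULT, frames=[5,4,1,-] (faults so far: 3)
  step 3: ref 1 -> HIT, frames=[5,4,1,-] (faults so far: 3)
  step 4: ref 3 -> FAULT, frames=[5,4,1,3] (faults so far: 4)
  step 5: ref 3 -> HIT, frames=[5,4,1,3] (faults so far: 4)
  step 6: ref 5 -> HIT, frames=[5,4,1,3] (faults so far: 4)
  step 7: ref 2 -> FAULT, evict 4, frames=[5,2,1,3] (faults so far: 5)
  step 8: ref 1 -> HIT, frames=[5,2,1,3] (faults so far: 5)
  step 9: ref 2 -> HIT, frames=[5,2,1,3] (faults so far: 5)
  step 10: ref 3 -> HIT, frames=[5,2,1,3] (faults so far: 5)
  step 11: ref 2 -> HIT, frames=[5,2,1,3] (faults so far: 5)
  step 12: ref 3 -> HIT, frames=[5,2,1,3] (faults so far: 5)
  step 13: ref 3 -> HIT, frames=[5,2,1,3] (faults so far: 5)
  step 14: ref 4 -> FAULT, evict 5, frames=[4,2,1,3] (faults so far: 6)
  step 15: ref 2 -> HIT, frames=[4,2,1,3] (faults so far: 6)
  LRU total faults: 6
--- Optimal ---
  step 0: ref 5 -> FAULT, frames=[5,-,-,-] (faults so far: 1)
  step 1: ref 4 -> FAULT, frames=[5,4,-,-] (faults so far: 2)
  step 2: ref 1 -> FAULT, frames=[5,4,1,-] (faults so far: 3)
  step 3: ref 1 -> HIT, frames=[5,4,1,-] (faults so far: 3)
  step 4: ref 3 -> FAULT, frames=[5,4,1,3] (faults so far: 4)
  step 5: ref 3 -> HIT, frames=[5,4,1,3] (faults so far: 4)
  step 6: ref 5 -> HIT, frames=[5,4,1,3] (faults so far: 4)
  step 7: ref 2 -> FAULT, evict 5, frames=[2,4,1,3] (faults so far: 5)
  step 8: ref 1 -> HIT, frames=[2,4,1,3] (faults so far: 5)
  step 9: ref 2 -> HIT, frames=[2,4,1,3] (faults so far: 5)
  step 10: ref 3 -> HIT, frames=[2,4,1,3] (faults so far: 5)
  step 11: ref 2 -> HIT, frames=[2,4,1,3] (faults so far: 5)
  step 12: ref 3 -> HIT, frames=[2,4,1,3] (faults so far: 5)
  step 13: ref 3 -> HIT, frames=[2,4,1,3] (faults so far: 5)
  step 14: ref 4 -> HIT, frames=[2,4,1,3] (faults so far: 5)
  step 15: ref 2 -> HIT, frames=[2,4,1,3] (faults so far: 5)
  Optimal total faults: 5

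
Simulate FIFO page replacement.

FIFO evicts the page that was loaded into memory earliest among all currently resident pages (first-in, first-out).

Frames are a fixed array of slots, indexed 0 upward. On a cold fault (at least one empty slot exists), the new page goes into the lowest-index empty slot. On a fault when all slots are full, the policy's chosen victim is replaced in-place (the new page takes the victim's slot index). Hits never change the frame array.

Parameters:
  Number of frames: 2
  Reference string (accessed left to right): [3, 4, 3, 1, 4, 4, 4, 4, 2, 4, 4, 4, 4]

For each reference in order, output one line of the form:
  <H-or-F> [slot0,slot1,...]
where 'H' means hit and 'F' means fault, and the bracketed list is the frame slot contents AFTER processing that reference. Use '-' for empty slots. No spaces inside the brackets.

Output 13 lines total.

F [3,-]
F [3,4]
H [3,4]
F [1,4]
H [1,4]
H [1,4]
H [1,4]
H [1,4]
F [1,2]
F [4,2]
H [4,2]
H [4,2]
H [4,2]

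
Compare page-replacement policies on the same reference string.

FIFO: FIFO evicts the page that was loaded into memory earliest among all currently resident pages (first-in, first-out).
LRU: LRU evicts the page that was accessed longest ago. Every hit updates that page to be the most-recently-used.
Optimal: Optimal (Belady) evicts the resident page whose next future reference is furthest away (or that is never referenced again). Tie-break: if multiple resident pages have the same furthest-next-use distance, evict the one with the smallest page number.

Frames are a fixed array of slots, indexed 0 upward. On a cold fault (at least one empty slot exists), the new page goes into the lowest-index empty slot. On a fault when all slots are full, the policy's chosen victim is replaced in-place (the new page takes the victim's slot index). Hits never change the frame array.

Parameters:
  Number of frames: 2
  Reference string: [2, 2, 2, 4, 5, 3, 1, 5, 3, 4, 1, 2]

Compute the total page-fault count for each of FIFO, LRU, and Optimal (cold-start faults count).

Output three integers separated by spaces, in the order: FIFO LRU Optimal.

--- FIFO ---
  step 0: ref 2 -> FAULT, frames=[2,-] (faults so far: 1)
  step 1: ref 2 -> HIT, frames=[2,-] (faults so far: 1)
  step 2: ref 2 -> HIT, frames=[2,-] (faults so far: 1)
  step 3: ref 4 -> FAULT, frames=[2,4] (faults so far: 2)
  step 4: ref 5 -> FAULT, evict 2, frames=[5,4] (faults so far: 3)
  step 5: ref 3 -> FAULT, evict 4, frames=[5,3] (faults so far: 4)
  step 6: ref 1 -> FAULT, evict 5, frames=[1,3] (faults so far: 5)
  step 7: ref 5 -> FAULT, evict 3, frames=[1,5] (faults so far: 6)
  step 8: ref 3 -> FAULT, evict 1, frames=[3,5] (faults so far: 7)
  step 9: ref 4 -> FAULT, evict 5, frames=[3,4] (faults so far: 8)
  step 10: ref 1 -> FAULT, evict 3, frames=[1,4] (faults so far: 9)
  step 11: ref 2 -> FAULT, evict 4, frames=[1,2] (faults so far: 10)
  FIFO total faults: 10
--- LRU ---
  step 0: ref 2 -> FAULT, frames=[2,-] (faults so far: 1)
  step 1: ref 2 -> HIT, frames=[2,-] (faults so far: 1)
  step 2: ref 2 -> HIT, frames=[2,-] (faults so far: 1)
  step 3: ref 4 -> FAULT, frames=[2,4] (faults so far: 2)
  step 4: ref 5 -> FAULT, evict 2, frames=[5,4] (faults so far: 3)
  step 5: ref 3 -> FAULT, evict 4, frames=[5,3] (faults so far: 4)
  step 6: ref 1 -> FAULT, evict 5, frames=[1,3] (faults so far: 5)
  step 7: ref 5 -> FAULT, evict 3, frames=[1,5] (faults so far: 6)
  step 8: ref 3 -> FAULT, evict 1, frames=[3,5] (faults so far: 7)
  step 9: ref 4 -> FAULT, evict 5, frames=[3,4] (faults so far: 8)
  step 10: ref 1 -> FAULT, evict 3, frames=[1,4] (faults so far: 9)
  step 11: ref 2 -> FAULT, evict 4, frames=[1,2] (faults so far: 10)
  LRU total faults: 10
--- Optimal ---
  step 0: ref 2 -> FAULT, frames=[2,-] (faults so far: 1)
  step 1: ref 2 -> HIT, frames=[2,-] (faults so far: 1)
  step 2: ref 2 -> HIT, frames=[2,-] (faults so far: 1)
  step 3: ref 4 -> FAULT, frames=[2,4] (faults so far: 2)
  step 4: ref 5 -> FAULT, evict 2, frames=[5,4] (faults so far: 3)
  step 5: ref 3 -> FAULT, evict 4, frames=[5,3] (faults so far: 4)
  step 6: ref 1 -> FAULT, evict 3, frames=[5,1] (faults so far: 5)
  step 7: ref 5 -> HIT, frames=[5,1] (faults so far: 5)
  step 8: ref 3 -> FAULT, evict 5, frames=[3,1] (faults so far: 6)
  step 9: ref 4 -> FAULT, evict 3, frames=[4,1] (faults so far: 7)
  step 10: ref 1 -> HIT, frames=[4,1] (faults so far: 7)
  step 11: ref 2 -> FAULT, evict 1, frames=[4,2] (faults so far: 8)
  Optimal total faults: 8

Answer: 10 10 8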